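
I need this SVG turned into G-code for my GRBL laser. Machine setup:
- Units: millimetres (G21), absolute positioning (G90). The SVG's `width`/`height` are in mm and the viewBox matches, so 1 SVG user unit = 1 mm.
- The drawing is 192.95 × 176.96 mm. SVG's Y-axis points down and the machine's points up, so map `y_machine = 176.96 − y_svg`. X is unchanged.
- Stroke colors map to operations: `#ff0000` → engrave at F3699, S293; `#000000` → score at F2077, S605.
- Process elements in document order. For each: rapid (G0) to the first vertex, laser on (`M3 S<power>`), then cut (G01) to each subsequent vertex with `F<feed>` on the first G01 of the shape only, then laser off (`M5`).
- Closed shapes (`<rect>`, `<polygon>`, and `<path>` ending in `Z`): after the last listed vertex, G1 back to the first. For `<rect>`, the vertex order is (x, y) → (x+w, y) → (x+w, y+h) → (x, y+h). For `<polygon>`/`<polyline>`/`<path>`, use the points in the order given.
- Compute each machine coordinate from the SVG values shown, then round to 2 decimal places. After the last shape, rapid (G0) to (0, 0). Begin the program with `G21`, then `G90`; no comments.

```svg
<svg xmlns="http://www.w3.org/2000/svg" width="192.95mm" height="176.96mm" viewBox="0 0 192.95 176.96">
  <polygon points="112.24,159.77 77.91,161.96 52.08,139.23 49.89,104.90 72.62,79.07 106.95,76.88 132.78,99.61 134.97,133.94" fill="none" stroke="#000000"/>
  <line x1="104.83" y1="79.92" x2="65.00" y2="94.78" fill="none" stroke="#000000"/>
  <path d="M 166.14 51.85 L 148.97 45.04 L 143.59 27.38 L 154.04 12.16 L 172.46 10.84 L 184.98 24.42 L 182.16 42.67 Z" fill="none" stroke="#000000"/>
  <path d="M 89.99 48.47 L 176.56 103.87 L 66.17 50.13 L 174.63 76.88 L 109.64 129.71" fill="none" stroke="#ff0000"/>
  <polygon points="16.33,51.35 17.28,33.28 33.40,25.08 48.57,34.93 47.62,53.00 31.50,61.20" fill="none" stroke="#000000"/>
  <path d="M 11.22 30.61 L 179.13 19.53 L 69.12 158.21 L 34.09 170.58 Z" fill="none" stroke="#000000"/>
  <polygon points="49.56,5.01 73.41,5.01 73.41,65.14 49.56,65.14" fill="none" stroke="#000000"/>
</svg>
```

1 u = 1 mm; y_m = 176.96 − y.

[1] `<polygon>` regular polygon, #000000→score S605 F2077: (112.24,17.19) → (77.91,15.00) → (52.08,37.73) → (49.89,72.06) → (72.62,97.89) → (106.95,100.08) → (132.78,77.35) → (134.97,43.02) → (112.24,17.19) (closed)

[2] `<line>` line segment, #000000→score S605 F2077: (104.83,97.04) → (65.00,82.18)

[3] `<path>` regular polygon, #000000→score S605 F2077: (166.14,125.11) → (148.97,131.92) → (143.59,149.58) → (154.04,164.80) → (172.46,166.12) → (184.98,152.54) → (182.16,134.29) → (166.14,125.11) (closed)

[4] `<path>` open polyline, #ff0000→engrave S293 F3699: (89.99,128.49) → (176.56,73.09) → (66.17,126.83) → (174.63,100.08) → (109.64,47.25)

[5] `<polygon>` regular polygon, #000000→score S605 F2077: (16.33,125.61) → (17.28,143.68) → (33.40,151.88) → (48.57,142.03) → (47.62,123.96) → (31.50,115.76) → (16.33,125.61) (closed)

[6] `<path>` closed polygon, #000000→score S605 F2077: (11.22,146.35) → (179.13,157.43) → (69.12,18.75) → (34.09,6.38) → (11.22,146.35) (closed)

[7] `<polygon>` rectangle, #000000→score S605 F2077: (49.56,171.95) → (73.41,171.95) → (73.41,111.82) → (49.56,111.82) → (49.56,171.95) (closed)

G21
G90
G0 X112.24 Y17.19
M3 S605
G01 X77.91 Y15.00 F2077
G01 X52.08 Y37.73
G01 X49.89 Y72.06
G01 X72.62 Y97.89
G01 X106.95 Y100.08
G01 X132.78 Y77.35
G01 X134.97 Y43.02
G01 X112.24 Y17.19
M5
G0 X104.83 Y97.04
M3 S605
G01 X65.00 Y82.18 F2077
M5
G0 X166.14 Y125.11
M3 S605
G01 X148.97 Y131.92 F2077
G01 X143.59 Y149.58
G01 X154.04 Y164.80
G01 X172.46 Y166.12
G01 X184.98 Y152.54
G01 X182.16 Y134.29
G01 X166.14 Y125.11
M5
G0 X89.99 Y128.49
M3 S293
G01 X176.56 Y73.09 F3699
G01 X66.17 Y126.83
G01 X174.63 Y100.08
G01 X109.64 Y47.25
M5
G0 X16.33 Y125.61
M3 S605
G01 X17.28 Y143.68 F2077
G01 X33.40 Y151.88
G01 X48.57 Y142.03
G01 X47.62 Y123.96
G01 X31.50 Y115.76
G01 X16.33 Y125.61
M5
G0 X11.22 Y146.35
M3 S605
G01 X179.13 Y157.43 F2077
G01 X69.12 Y18.75
G01 X34.09 Y6.38
G01 X11.22 Y146.35
M5
G0 X49.56 Y171.95
M3 S605
G01 X73.41 Y171.95 F2077
G01 X73.41 Y111.82
G01 X49.56 Y111.82
G01 X49.56 Y171.95
M5
G0 X0.00 Y0.00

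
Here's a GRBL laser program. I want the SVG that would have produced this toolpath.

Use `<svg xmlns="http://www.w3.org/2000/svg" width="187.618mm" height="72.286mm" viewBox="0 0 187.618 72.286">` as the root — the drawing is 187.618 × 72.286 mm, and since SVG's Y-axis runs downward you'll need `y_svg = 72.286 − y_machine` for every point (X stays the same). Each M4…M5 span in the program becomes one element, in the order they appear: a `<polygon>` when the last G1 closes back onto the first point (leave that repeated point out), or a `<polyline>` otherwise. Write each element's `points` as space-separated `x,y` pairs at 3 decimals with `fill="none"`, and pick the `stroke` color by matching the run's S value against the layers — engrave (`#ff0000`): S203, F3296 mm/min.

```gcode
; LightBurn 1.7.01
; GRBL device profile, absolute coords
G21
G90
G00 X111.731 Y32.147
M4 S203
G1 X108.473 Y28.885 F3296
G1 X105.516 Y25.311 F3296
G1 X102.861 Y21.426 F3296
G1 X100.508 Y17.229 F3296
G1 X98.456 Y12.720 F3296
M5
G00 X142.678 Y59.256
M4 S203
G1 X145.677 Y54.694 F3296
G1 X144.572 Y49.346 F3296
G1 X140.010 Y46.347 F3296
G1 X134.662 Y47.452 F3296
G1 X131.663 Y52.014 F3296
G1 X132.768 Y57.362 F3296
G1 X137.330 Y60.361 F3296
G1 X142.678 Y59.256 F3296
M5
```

<svg xmlns="http://www.w3.org/2000/svg" width="187.618mm" height="72.286mm" viewBox="0 0 187.618 72.286">
  <polyline points="111.731,40.139 108.473,43.401 105.516,46.975 102.861,50.860 100.508,55.057 98.456,59.566" fill="none" stroke="#ff0000"/>
  <polygon points="142.678,13.030 145.677,17.592 144.572,22.940 140.010,25.939 134.662,24.834 131.663,20.272 132.768,14.924 137.330,11.925" fill="none" stroke="#ff0000"/>
</svg>

Each laser-on run becomes one SVG element. Flip Y back into SVG space with y_svg = 72.286 − y_machine. Every run uses S203, so all elements get stroke `#ff0000` (engrave).

Run 1: The run is open, so emit a `<polyline>` with points (Y-flipped): 111.731,40.139 108.473,43.401 105.516,46.975 102.861,50.860 100.508,55.057 98.456,59.566.

Run 2: The run returns to its start, so emit a `<polygon>` with points (Y-flipped): 142.678,13.030 145.677,17.592 144.572,22.940 140.010,25.939 134.662,24.834 131.663,20.272 132.768,14.924 137.330,11.925.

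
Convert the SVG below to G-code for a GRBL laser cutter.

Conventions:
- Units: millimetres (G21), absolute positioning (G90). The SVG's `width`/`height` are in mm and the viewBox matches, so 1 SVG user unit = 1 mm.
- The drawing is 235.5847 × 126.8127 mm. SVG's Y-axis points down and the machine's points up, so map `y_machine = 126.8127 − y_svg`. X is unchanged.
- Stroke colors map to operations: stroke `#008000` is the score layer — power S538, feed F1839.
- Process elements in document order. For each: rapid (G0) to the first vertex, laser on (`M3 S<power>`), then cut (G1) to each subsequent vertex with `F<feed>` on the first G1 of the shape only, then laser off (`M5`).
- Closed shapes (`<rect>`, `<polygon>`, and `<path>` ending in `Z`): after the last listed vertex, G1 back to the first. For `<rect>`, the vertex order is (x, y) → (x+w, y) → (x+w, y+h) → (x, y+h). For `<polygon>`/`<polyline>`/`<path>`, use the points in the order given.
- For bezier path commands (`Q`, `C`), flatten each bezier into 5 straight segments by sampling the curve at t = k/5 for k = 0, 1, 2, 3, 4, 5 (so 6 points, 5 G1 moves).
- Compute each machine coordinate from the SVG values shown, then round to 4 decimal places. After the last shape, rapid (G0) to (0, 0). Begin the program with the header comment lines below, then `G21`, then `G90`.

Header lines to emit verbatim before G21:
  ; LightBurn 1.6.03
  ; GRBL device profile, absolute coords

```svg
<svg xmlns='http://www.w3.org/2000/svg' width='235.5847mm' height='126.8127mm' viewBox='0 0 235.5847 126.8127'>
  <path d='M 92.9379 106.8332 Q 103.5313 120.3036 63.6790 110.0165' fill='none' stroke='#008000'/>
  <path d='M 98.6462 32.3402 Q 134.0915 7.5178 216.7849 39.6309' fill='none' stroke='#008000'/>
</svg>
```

; LightBurn 1.6.03
; GRBL device profile, absolute coords
G21
G90
G0 X92.9379 Y19.9795
M3 S538
G1 X95.1574 Y15.5416 F1839
G1 X93.3413 Y13.0044
G1 X87.4895 Y12.3677
G1 X77.6021 Y13.6317
G1 X63.6790 Y16.7962
M5
G0 X98.6462 Y94.4725
M3 S538
G1 X114.7142 Y102.1240 F1839
G1 X134.5621 Y105.2207
G1 X158.1899 Y103.7626
G1 X185.5975 Y97.7496
G1 X216.7849 Y87.1818
M5
G0 X0.0000 Y0.0000

1 u = 1 mm; y_m = 126.8127 − y.

[1] `<path>` quadratic bezier, #008000→score S538 F1839: (92.9379,19.9795) → (95.1574,15.5416) → (93.3413,13.0044) → (87.4895,12.3677) → (77.6021,13.6317) → (63.6790,16.7962)

[2] `<path>` quadratic bezier, #008000→score S538 F1839: (98.6462,94.4725) → (114.7142,102.1240) → (134.5621,105.2207) → (158.1899,103.7626) → (185.5975,97.7496) → (216.7849,87.1818)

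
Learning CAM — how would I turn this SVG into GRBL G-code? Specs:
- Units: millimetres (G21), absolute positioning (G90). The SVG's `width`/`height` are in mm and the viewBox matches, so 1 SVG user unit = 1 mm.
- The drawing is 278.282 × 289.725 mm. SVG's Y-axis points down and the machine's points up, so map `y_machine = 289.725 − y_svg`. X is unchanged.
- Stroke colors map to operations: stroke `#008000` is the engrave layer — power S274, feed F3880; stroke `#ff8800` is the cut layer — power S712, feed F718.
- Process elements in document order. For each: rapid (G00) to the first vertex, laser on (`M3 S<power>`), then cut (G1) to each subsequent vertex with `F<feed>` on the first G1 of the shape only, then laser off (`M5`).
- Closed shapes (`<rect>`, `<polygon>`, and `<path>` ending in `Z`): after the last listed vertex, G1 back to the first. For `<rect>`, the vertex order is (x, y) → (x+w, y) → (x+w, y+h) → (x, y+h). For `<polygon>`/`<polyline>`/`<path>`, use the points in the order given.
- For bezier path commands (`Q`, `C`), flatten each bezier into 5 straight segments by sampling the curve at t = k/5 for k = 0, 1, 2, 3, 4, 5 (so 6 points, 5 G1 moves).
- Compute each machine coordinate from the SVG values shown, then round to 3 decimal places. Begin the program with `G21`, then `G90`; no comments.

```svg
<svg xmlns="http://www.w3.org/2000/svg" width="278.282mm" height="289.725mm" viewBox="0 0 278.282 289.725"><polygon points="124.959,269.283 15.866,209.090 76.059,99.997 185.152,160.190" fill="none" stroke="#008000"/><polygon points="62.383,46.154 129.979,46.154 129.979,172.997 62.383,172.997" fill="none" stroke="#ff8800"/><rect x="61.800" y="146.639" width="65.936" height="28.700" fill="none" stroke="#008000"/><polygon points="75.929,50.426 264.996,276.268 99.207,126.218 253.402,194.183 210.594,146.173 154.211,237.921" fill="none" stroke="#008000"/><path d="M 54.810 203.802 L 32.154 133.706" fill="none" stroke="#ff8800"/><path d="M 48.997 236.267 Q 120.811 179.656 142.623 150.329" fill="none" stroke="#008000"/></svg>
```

G21
G90
G00 X124.959 Y20.442
M3 S274
G1 X15.866 Y80.635 F3880
G1 X76.059 Y189.728
G1 X185.152 Y129.535
G1 X124.959 Y20.442
M5
G00 X62.383 Y243.571
M3 S712
G1 X129.979 Y243.571 F718
G1 X129.979 Y116.728
G1 X62.383 Y116.728
G1 X62.383 Y243.571
M5
G00 X61.800 Y143.086
M3 S274
G1 X127.736 Y143.086 F3880
G1 X127.736 Y114.386
G1 X61.800 Y114.386
G1 X61.800 Y143.086
M5
G00 X75.929 Y239.299
M3 S274
G1 X264.996 Y13.457 F3880
G1 X99.207 Y163.507
G1 X253.402 Y95.542
G1 X210.594 Y143.552
G1 X154.211 Y51.804
G1 X75.929 Y239.299
M5
G00 X54.810 Y85.923
M3 S712
G1 X32.154 Y156.019 F718
M5
G00 X48.997 Y53.458
M3 S274
G1 X75.723 Y75.011 F3880
G1 X98.448 Y94.381
G1 X117.173 Y111.569
G1 X131.898 Y126.574
G1 X142.623 Y139.396
M5

1 u = 1 mm; y_m = 289.725 − y.

[1] `<polygon>` regular polygon, #008000→engrave S274 F3880: (124.959,20.442) → (15.866,80.635) → (76.059,189.728) → (185.152,129.535) → (124.959,20.442) (closed)

[2] `<polygon>` rectangle, #ff8800→cut S712 F718: (62.383,243.571) → (129.979,243.571) → (129.979,116.728) → (62.383,116.728) → (62.383,243.571) (closed)

[3] `<rect>` rectangle, #008000→engrave S274 F3880: (61.800,143.086) → (127.736,143.086) → (127.736,114.386) → (61.800,114.386) → (61.800,143.086) (closed)

[4] `<polygon>` closed polygon, #008000→engrave S274 F3880: (75.929,239.299) → (264.996,13.457) → (99.207,163.507) → (253.402,95.542) → (210.594,143.552) → (154.211,51.804) → (75.929,239.299) (closed)

[5] `<path>` line segment, #ff8800→cut S712 F718: (54.810,85.923) → (32.154,156.019)

[6] `<path>` quadratic bezier, #008000→engrave S274 F3880: (48.997,53.458) → (75.723,75.011) → (98.448,94.381) → (117.173,111.569) → (131.898,126.574) → (142.623,139.396)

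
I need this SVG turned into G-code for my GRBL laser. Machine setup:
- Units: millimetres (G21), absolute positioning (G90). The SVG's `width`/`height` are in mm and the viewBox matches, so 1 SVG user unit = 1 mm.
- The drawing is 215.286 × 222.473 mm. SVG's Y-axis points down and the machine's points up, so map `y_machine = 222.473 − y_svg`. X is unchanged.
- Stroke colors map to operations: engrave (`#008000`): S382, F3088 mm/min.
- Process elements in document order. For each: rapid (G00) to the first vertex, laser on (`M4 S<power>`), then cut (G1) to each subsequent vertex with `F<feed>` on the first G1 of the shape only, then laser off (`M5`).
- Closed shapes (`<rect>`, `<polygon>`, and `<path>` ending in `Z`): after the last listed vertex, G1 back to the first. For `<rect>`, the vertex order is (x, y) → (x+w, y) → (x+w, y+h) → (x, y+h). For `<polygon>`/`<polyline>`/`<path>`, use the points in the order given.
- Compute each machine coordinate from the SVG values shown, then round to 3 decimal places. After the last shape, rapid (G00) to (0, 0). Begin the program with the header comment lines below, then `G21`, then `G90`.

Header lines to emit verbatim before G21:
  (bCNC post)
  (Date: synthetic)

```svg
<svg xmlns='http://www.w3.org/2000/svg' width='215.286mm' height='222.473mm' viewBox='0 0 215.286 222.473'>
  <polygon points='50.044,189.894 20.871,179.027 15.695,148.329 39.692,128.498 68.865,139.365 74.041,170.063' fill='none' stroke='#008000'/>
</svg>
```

(bCNC post)
(Date: synthetic)
G21
G90
G00 X50.044 Y32.579
M4 S382
G1 X20.871 Y43.446 F3088
G1 X15.695 Y74.144
G1 X39.692 Y93.975
G1 X68.865 Y83.108
G1 X74.041 Y52.410
G1 X50.044 Y32.579
M5
G00 X0.000 Y0.000

1 u = 1 mm; y_m = 222.473 − y.

[1] `<polygon>` regular polygon, #008000→engrave S382 F3088: (50.044,32.579) → (20.871,43.446) → (15.695,74.144) → (39.692,93.975) → (68.865,83.108) → (74.041,52.410) → (50.044,32.579) (closed)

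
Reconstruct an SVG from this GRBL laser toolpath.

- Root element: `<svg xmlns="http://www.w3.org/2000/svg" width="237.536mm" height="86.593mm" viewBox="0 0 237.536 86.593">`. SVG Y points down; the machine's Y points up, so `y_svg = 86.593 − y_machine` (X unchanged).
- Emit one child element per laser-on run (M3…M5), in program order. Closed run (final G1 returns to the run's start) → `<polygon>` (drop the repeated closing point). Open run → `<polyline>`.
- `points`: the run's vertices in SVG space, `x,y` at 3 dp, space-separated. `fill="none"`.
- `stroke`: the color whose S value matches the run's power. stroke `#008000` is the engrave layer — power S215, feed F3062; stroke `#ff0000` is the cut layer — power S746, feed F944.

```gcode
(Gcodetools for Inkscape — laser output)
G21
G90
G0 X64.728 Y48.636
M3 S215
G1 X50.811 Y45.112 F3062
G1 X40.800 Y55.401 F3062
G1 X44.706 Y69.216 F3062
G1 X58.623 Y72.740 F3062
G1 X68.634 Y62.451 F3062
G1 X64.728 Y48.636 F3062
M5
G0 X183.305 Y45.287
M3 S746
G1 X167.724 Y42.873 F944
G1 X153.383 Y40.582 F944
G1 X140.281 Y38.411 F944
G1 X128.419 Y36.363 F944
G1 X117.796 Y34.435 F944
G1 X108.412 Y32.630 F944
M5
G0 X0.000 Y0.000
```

<svg xmlns="http://www.w3.org/2000/svg" width="237.536mm" height="86.593mm" viewBox="0 0 237.536 86.593">
  <polygon points="64.728,37.957 50.811,41.481 40.800,31.192 44.706,17.377 58.623,13.853 68.634,24.142" fill="none" stroke="#008000"/>
  <polyline points="183.305,41.306 167.724,43.720 153.383,46.011 140.281,48.182 128.419,50.230 117.796,52.158 108.412,53.963" fill="none" stroke="#ff0000"/>
</svg>

y_svg = 86.593 − y_m.

[1] S215→`#008000` (engrave); closed run; points: 64.728,37.957 50.811,41.481 40.800,31.192 44.706,17.377 58.623,13.853 68.634,24.142

[2] S746→`#ff0000` (cut); open run; points: 183.305,41.306 167.724,43.720 153.383,46.011 140.281,48.182 128.419,50.230 117.796,52.158 108.412,53.963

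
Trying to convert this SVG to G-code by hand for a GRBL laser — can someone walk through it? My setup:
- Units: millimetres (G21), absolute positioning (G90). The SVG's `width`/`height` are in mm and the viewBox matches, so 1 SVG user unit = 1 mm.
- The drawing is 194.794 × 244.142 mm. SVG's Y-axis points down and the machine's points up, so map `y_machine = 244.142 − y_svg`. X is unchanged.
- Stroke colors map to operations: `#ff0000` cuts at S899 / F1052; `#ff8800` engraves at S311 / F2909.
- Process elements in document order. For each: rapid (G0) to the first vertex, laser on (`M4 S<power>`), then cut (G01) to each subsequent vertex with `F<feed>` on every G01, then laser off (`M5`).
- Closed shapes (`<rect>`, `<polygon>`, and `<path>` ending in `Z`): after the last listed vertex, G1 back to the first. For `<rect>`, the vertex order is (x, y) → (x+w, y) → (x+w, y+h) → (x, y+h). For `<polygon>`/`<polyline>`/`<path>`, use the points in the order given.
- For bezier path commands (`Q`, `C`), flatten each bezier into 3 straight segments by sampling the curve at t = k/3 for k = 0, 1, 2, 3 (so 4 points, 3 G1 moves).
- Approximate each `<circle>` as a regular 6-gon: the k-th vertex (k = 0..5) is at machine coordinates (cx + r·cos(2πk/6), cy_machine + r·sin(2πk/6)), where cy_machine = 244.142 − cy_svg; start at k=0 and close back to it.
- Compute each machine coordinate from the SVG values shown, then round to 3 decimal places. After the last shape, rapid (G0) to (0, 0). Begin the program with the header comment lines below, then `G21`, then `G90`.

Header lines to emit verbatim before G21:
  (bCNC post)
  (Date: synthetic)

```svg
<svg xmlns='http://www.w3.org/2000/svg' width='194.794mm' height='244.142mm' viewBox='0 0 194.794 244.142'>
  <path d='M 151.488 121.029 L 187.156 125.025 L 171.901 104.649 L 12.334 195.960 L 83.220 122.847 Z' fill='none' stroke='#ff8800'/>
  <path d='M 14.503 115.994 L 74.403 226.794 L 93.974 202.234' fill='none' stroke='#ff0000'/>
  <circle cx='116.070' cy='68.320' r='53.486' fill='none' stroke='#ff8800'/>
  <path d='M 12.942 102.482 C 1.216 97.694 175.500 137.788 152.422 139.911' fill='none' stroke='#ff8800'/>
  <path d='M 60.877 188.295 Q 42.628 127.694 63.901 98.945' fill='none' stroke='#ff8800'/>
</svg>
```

viewBox `0 0 194.794 244.142` with mm width/height → 1 unit = 1 mm. Flip: y_m = 244.142 − y_svg.

**Shape 1** — `<path>` closed polygon, stroke `#ff8800` → engrave (S311, F2909). Machine vertices: (151.488,123.113) → (187.156,119.117) → (171.901,139.493) → (12.334,48.182) → (83.220,121.295) → (151.488,123.113). Closed: final G1 returns to the first vertex.

**Shape 2** — `<path>` open polyline, stroke `#ff0000` → cut (S899, F1052). Machine vertices: (14.503,128.148) → (74.403,17.348) → (93.974,41.908). Open path.

**Shape 3** — `<circle>` circle, stroke `#ff8800` → engrave (S311, F2909). Machine vertices: (169.556,175.822) → (142.813,222.142) → (89.327,222.142) → (62.584,175.822) → (89.327,129.502) → (142.813,129.502) → (169.556,175.822). Closed: final G1 returns to the first vertex.

**Shape 4** — `<path>` cubic bezier, stroke `#ff8800` → engrave (S311, F2909). Control points (SVG): P0=(12.942,102.482), P1=(1.216,97.694), P2=(175.500,137.788), P3=(152.422,139.911); sampled at t=k/3. Machine vertices: (12.942,141.660) → (49.020,134.556) → (123.912,115.942) → (152.422,104.231). Open path.

**Shape 5** — `<path>` quadratic bezier, stroke `#ff8800` → engrave (S311, F2909). Control points (SVG): P0=(60.877,188.295), P1=(42.628,127.694), P2=(63.901,98.945); sampled at t=k/3. Machine vertices: (60.877,55.847) → (53.102,92.709) → (54.110,122.492) → (63.901,145.197). Open path.

(bCNC post)
(Date: synthetic)
G21
G90
G0 X151.488 Y123.113
M4 S311
G01 X187.156 Y119.117 F2909
G01 X171.901 Y139.493 F2909
G01 X12.334 Y48.182 F2909
G01 X83.220 Y121.295 F2909
G01 X151.488 Y123.113 F2909
M5
G0 X14.503 Y128.148
M4 S899
G01 X74.403 Y17.348 F1052
G01 X93.974 Y41.908 F1052
M5
G0 X169.556 Y175.822
M4 S311
G01 X142.813 Y222.142 F2909
G01 X89.327 Y222.142 F2909
G01 X62.584 Y175.822 F2909
G01 X89.327 Y129.502 F2909
G01 X142.813 Y129.502 F2909
G01 X169.556 Y175.822 F2909
M5
G0 X12.942 Y141.660
M4 S311
G01 X49.020 Y134.556 F2909
G01 X123.912 Y115.942 F2909
G01 X152.422 Y104.231 F2909
M5
G0 X60.877 Y55.847
M4 S311
G01 X53.102 Y92.709 F2909
G01 X54.110 Y122.492 F2909
G01 X63.901 Y145.197 F2909
M5
G0 X0.000 Y0.000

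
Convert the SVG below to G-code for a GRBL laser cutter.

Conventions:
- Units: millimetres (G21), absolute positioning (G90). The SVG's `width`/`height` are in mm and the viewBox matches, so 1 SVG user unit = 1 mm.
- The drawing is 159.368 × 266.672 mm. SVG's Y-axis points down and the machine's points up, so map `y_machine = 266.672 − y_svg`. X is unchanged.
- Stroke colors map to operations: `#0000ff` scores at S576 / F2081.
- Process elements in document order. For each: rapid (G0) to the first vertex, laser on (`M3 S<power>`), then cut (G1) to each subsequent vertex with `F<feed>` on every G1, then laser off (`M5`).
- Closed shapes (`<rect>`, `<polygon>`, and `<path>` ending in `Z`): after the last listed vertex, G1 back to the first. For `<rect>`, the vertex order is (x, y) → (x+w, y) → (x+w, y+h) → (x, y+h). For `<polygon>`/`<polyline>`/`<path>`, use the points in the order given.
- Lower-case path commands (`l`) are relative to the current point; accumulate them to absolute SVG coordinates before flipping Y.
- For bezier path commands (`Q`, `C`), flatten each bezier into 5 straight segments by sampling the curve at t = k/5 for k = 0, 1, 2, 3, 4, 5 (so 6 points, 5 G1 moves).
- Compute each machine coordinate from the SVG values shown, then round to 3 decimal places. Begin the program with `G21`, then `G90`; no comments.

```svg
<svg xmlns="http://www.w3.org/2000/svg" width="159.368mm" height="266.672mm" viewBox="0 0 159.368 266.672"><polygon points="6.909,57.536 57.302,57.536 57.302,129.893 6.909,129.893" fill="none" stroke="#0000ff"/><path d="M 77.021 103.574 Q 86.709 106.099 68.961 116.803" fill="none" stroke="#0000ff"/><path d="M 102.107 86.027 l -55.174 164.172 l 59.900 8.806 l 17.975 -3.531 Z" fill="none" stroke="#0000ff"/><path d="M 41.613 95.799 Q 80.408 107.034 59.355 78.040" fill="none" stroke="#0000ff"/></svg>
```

G21
G90
G0 X6.909 Y209.136
M3 S576
G1 X57.302 Y209.136 F2081
G1 X57.302 Y136.779 F2081
G1 X6.909 Y136.779 F2081
G1 X6.909 Y209.136 F2081
M5
G0 X77.021 Y163.098
M3 S576
G1 X79.799 Y161.761 F2081
G1 X80.382 Y159.769 F2081
G1 X78.770 Y157.124 F2081
G1 X74.963 Y153.823 F2081
G1 X68.961 Y149.869 F2081
M5
G0 X102.107 Y180.645
M3 S576
G1 X46.933 Y16.473 F2081
G1 X106.833 Y7.667 F2081
G1 X124.808 Y11.198 F2081
G1 X102.107 Y180.645 F2081
M5
G0 X41.613 Y170.873
M3 S576
G1 X54.737 Y167.988 F2081
G1 X63.073 Y168.322 F2081
G1 X66.622 Y171.873 F2081
G1 X65.382 Y178.644 F2081
G1 X59.355 Y188.632 F2081
M5

viewBox `0 0 159.368 266.672` with mm width/height → 1 unit = 1 mm. Flip: y_m = 266.672 − y_svg.

**Shape 1** — `<polygon>` rectangle, stroke `#0000ff` → score (S576, F2081). Machine vertices: (6.909,209.136) → (57.302,209.136) → (57.302,136.779) → (6.909,136.779) → (6.909,209.136). Closed: final G1 returns to the first vertex.

**Shape 2** — `<path>` quadratic bezier, stroke `#0000ff` → score (S576, F2081). Control points (SVG): P0=(77.021,103.574), P1=(86.709,106.099), P2=(68.961,116.803); sampled at t=k/5. Machine vertices: (77.021,163.098) → (79.799,161.761) → (80.382,159.769) → (78.770,157.124) → (74.963,153.823) → (68.961,149.869). Open path.

**Shape 3** — `<path>` closed polygon, stroke `#0000ff` → score (S576, F2081). Machine vertices: (102.107,180.645) → (46.933,16.473) → (106.833,7.667) → (124.808,11.198) → (102.107,180.645). Closed: final G1 returns to the first vertex.

**Shape 4** — `<path>` quadratic bezier, stroke `#0000ff` → score (S576, F2081). Control points (SVG): P0=(41.613,95.799), P1=(80.408,107.034), P2=(59.355,78.040); sampled at t=k/5. Machine vertices: (41.613,170.873) → (54.737,167.988) → (63.073,168.322) → (66.622,171.873) → (65.382,178.644) → (59.355,188.632). Open path.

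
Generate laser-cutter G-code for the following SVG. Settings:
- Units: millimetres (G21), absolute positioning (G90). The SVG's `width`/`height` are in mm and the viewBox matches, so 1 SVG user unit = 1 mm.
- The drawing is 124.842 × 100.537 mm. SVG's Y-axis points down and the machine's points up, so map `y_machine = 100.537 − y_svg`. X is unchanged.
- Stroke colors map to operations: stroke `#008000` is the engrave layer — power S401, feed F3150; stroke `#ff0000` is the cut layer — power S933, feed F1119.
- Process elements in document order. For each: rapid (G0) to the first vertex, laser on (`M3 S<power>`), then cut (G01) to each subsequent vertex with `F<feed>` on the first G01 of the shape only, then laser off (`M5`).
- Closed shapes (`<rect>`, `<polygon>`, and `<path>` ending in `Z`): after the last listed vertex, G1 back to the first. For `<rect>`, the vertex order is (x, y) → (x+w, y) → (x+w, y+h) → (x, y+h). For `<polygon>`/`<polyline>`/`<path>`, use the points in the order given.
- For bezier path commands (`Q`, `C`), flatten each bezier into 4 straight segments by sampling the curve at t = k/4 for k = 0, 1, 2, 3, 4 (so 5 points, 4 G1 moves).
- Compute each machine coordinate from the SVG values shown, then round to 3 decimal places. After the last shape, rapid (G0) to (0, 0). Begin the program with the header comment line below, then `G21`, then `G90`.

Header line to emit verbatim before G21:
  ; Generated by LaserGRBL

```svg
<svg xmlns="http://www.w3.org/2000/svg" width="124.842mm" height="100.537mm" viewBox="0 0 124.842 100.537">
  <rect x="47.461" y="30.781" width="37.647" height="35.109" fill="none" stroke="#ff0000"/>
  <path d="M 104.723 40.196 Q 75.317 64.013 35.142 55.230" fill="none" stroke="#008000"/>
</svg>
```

; Generated by LaserGRBL
G21
G90
G0 X47.461 Y69.756
M3 S933
G01 X85.108 Y69.756 F1119
G01 X85.108 Y34.647
G01 X47.461 Y34.647
G01 X47.461 Y69.756
M5
G0 X104.723 Y60.341
M3 S401
G01 X89.347 Y50.470 F3150
G01 X72.625 Y44.674
G01 X54.556 Y42.953
G01 X35.142 Y45.307
M5
G0 X0.000 Y0.000

1 u = 1 mm; y_m = 100.537 − y.

[1] `<rect>` rectangle, #ff0000→cut S933 F1119: (47.461,69.756) → (85.108,69.756) → (85.108,34.647) → (47.461,34.647) → (47.461,69.756) (closed)

[2] `<path>` quadratic bezier, #008000→engrave S401 F3150: (104.723,60.341) → (89.347,50.470) → (72.625,44.674) → (54.556,42.953) → (35.142,45.307)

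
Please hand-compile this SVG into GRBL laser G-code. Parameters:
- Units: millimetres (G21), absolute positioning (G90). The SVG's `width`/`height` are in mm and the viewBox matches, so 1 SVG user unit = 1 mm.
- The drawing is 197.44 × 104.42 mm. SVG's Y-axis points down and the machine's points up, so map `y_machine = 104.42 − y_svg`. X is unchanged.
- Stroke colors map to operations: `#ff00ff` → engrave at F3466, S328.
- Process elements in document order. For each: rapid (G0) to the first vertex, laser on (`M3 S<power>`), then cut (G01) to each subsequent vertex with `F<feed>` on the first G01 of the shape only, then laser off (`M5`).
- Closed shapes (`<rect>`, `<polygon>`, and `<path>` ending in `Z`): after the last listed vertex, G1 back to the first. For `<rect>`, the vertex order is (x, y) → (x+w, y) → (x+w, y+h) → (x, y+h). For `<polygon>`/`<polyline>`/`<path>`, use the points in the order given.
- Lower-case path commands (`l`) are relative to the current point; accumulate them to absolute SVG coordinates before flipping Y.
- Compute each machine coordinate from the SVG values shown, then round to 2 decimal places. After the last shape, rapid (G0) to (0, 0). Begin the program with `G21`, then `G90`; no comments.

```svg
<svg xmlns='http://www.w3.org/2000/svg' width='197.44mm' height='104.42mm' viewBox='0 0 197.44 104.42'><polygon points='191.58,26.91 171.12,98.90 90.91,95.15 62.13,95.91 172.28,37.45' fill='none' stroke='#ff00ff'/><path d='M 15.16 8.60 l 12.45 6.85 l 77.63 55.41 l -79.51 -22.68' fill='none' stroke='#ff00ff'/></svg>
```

viewBox `0 0 197.44 104.42` with mm width/height → 1 unit = 1 mm. Flip: y_m = 104.42 − y_svg.

**Shape 1** — `<polygon>` closed polygon, stroke `#ff00ff` → engrave (S328, F3466). Machine vertices: (191.58,77.51) → (171.12,5.52) → (90.91,9.27) → (62.13,8.51) → (172.28,66.97) → (191.58,77.51). Closed: final G1 returns to the first vertex.

**Shape 2** — `<path>` open polyline, stroke `#ff00ff` → engrave (S328, F3466). Machine vertices: (15.16,95.82) → (27.61,88.97) → (105.24,33.56) → (25.73,56.24). Open path.

G21
G90
G0 X191.58 Y77.51
M3 S328
G01 X171.12 Y5.52 F3466
G01 X90.91 Y9.27
G01 X62.13 Y8.51
G01 X172.28 Y66.97
G01 X191.58 Y77.51
M5
G0 X15.16 Y95.82
M3 S328
G01 X27.61 Y88.97 F3466
G01 X105.24 Y33.56
G01 X25.73 Y56.24
M5
G0 X0.00 Y0.00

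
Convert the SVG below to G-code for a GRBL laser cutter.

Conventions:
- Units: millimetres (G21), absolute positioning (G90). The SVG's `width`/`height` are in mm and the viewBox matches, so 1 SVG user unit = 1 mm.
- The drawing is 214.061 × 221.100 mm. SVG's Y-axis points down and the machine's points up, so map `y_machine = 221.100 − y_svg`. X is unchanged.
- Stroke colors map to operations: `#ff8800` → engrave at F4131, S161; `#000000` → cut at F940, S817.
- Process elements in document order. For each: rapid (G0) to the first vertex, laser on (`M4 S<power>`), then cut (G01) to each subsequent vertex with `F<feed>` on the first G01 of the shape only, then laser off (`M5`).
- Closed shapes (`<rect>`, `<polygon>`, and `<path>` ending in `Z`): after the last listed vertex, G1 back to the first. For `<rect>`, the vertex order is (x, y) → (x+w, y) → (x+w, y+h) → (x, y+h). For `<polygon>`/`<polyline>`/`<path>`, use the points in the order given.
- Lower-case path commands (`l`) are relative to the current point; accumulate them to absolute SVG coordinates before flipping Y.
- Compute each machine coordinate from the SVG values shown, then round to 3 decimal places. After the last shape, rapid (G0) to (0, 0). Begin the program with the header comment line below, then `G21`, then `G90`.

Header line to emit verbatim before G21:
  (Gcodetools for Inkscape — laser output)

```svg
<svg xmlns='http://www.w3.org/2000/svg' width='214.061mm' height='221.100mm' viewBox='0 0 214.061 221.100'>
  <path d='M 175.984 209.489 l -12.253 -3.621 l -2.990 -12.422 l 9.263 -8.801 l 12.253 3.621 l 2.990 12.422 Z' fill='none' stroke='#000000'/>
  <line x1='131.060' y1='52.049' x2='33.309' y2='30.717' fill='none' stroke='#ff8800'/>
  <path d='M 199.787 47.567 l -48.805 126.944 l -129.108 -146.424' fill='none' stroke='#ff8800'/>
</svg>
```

(Gcodetools for Inkscape — laser output)
G21
G90
G0 X175.984 Y11.611
M4 S817
G01 X163.731 Y15.232 F940
G01 X160.741 Y27.654
G01 X170.004 Y36.455
G01 X182.257 Y32.834
G01 X185.247 Y20.412
G01 X175.984 Y11.611
M5
G0 X131.060 Y169.051
M4 S161
G01 X33.309 Y190.383 F4131
M5
G0 X199.787 Y173.533
M4 S161
G01 X150.982 Y46.589 F4131
G01 X21.874 Y193.013
M5
G0 X0.000 Y0.000

Since the viewBox matches the mm dimensions, user units are millimetres directly. The only transform is the Y-flip y_m = 221.100 − y_svg.

Shape 1 is a regular polygon drawn with `<path>`. Its stroke #000000 means cut at S817, F940. After flipping Y the toolpath is (175.984,11.611) → (163.731,15.232) → (160.741,27.654) → (170.004,36.455) → (182.257,32.834) → (185.247,20.412) → (175.984,11.611), returning to the start.

Shape 2 is a line segment drawn with `<line>`. Its stroke #ff8800 means engrave at S161, F4131. After flipping Y the toolpath is (131.060,169.051) → (33.309,190.383).

Shape 3 is a open polyline drawn with `<path>`. Its stroke #ff8800 means engrave at S161, F4131. After flipping Y the toolpath is (199.787,173.533) → (150.982,46.589) → (21.874,193.013).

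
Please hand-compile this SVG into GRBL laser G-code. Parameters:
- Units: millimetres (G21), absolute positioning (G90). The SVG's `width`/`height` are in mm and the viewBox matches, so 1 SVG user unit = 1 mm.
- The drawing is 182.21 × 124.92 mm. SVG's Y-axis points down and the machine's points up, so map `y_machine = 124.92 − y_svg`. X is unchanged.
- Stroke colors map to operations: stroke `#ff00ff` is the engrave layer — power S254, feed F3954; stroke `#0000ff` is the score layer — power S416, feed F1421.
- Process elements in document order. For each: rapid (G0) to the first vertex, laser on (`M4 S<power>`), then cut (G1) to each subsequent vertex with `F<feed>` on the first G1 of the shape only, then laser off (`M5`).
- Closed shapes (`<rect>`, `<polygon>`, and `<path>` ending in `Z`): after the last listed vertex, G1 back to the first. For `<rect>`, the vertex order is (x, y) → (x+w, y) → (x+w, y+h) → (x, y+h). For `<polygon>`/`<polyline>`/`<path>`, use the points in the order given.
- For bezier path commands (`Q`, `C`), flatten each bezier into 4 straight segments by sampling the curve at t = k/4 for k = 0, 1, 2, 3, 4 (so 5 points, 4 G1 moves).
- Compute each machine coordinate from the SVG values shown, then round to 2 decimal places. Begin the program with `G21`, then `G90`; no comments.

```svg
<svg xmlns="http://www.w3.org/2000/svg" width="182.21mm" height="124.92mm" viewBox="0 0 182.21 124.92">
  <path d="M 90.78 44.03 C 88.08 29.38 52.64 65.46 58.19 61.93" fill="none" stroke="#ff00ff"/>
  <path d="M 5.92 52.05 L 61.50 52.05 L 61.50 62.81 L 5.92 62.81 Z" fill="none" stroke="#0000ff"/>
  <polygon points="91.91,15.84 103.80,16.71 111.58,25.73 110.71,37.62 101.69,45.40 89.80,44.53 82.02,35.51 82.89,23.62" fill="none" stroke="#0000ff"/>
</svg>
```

1 u = 1 mm; y_m = 124.92 − y.

[1] `<path>` cubic bezier, #ff00ff→engrave S254 F3954: (90.78,80.89) → (83.77,83.78) → (71.39,76.11) → (60.56,66.36) → (58.19,62.99)

[2] `<path>` rectangle, #0000ff→score S416 F1421: (5.92,72.87) → (61.50,72.87) → (61.50,62.11) → (5.92,62.11) → (5.92,72.87) (closed)

[3] `<polygon>` regular polygon, #0000ff→score S416 F1421: (91.91,109.08) → (103.80,108.21) → (111.58,99.19) → (110.71,87.30) → (101.69,79.52) → (89.80,80.39) → (82.02,89.41) → (82.89,101.30) → (91.91,109.08) (closed)

G21
G90
G0 X90.78 Y80.89
M4 S254
G1 X83.77 Y83.78 F3954
G1 X71.39 Y76.11
G1 X60.56 Y66.36
G1 X58.19 Y62.99
M5
G0 X5.92 Y72.87
M4 S416
G1 X61.50 Y72.87 F1421
G1 X61.50 Y62.11
G1 X5.92 Y62.11
G1 X5.92 Y72.87
M5
G0 X91.91 Y109.08
M4 S416
G1 X103.80 Y108.21 F1421
G1 X111.58 Y99.19
G1 X110.71 Y87.30
G1 X101.69 Y79.52
G1 X89.80 Y80.39
G1 X82.02 Y89.41
G1 X82.89 Y101.30
G1 X91.91 Y109.08
M5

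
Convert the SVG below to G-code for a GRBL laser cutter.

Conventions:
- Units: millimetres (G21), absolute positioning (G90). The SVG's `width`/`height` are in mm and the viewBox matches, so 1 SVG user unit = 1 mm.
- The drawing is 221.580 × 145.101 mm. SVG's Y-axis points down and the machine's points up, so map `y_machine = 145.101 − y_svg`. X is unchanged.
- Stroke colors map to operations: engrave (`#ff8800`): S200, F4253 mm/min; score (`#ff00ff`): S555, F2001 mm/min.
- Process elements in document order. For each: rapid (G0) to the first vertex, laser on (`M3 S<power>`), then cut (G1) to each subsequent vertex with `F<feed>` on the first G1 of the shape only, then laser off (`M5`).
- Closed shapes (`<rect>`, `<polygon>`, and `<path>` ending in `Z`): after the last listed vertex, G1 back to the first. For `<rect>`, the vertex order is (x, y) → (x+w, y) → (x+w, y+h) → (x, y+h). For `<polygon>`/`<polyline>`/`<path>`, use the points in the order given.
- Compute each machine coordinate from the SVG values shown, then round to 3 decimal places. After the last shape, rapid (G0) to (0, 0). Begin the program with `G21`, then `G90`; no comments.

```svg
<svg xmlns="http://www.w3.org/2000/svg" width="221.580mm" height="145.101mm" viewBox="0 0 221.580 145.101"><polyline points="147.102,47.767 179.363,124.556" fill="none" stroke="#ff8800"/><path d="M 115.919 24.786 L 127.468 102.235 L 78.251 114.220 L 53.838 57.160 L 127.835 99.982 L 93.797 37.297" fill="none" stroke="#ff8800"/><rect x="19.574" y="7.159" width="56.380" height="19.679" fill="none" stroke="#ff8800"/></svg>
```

1 u = 1 mm; y_m = 145.101 − y.

[1] `<polyline>` line segment, #ff8800→engrave S200 F4253: (147.102,97.334) → (179.363,20.545)

[2] `<path>` open polyline, #ff8800→engrave S200 F4253: (115.919,120.315) → (127.468,42.866) → (78.251,30.881) → (53.838,87.941) → (127.835,45.119) → (93.797,107.804)

[3] `<rect>` rectangle, #ff8800→engrave S200 F4253: (19.574,137.942) → (75.954,137.942) → (75.954,118.263) → (19.574,118.263) → (19.574,137.942) (closed)

G21
G90
G0 X147.102 Y97.334
M3 S200
G1 X179.363 Y20.545 F4253
M5
G0 X115.919 Y120.315
M3 S200
G1 X127.468 Y42.866 F4253
G1 X78.251 Y30.881
G1 X53.838 Y87.941
G1 X127.835 Y45.119
G1 X93.797 Y107.804
M5
G0 X19.574 Y137.942
M3 S200
G1 X75.954 Y137.942 F4253
G1 X75.954 Y118.263
G1 X19.574 Y118.263
G1 X19.574 Y137.942
M5
G0 X0.000 Y0.000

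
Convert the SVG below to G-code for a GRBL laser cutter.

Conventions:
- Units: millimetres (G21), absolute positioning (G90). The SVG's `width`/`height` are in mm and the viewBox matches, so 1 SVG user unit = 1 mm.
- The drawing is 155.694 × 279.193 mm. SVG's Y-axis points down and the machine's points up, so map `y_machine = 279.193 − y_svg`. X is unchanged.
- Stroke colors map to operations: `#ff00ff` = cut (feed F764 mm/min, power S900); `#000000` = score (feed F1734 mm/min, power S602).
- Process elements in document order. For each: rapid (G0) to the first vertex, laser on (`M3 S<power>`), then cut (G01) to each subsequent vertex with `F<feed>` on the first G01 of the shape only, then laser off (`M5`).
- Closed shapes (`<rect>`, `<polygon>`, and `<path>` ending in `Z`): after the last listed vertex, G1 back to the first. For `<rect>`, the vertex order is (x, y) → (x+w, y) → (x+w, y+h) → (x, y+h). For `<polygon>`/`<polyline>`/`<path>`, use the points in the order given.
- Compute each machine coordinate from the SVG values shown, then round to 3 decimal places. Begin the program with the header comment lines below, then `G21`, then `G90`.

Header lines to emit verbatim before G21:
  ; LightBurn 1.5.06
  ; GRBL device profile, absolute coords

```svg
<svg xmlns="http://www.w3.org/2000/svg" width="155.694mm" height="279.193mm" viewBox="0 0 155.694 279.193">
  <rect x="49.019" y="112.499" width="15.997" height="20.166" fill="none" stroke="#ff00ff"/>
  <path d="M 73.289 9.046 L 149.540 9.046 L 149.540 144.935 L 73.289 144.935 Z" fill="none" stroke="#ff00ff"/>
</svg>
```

; LightBurn 1.5.06
; GRBL device profile, absolute coords
G21
G90
G0 X49.019 Y166.694
M3 S900
G01 X65.016 Y166.694 F764
G01 X65.016 Y146.528
G01 X49.019 Y146.528
G01 X49.019 Y166.694
M5
G0 X73.289 Y270.147
M3 S900
G01 X149.540 Y270.147 F764
G01 X149.540 Y134.258
G01 X73.289 Y134.258
G01 X73.289 Y270.147
M5

1 u = 1 mm; y_m = 279.193 − y.

[1] `<rect>` rectangle, #ff00ff→cut S900 F764: (49.019,166.694) → (65.016,166.694) → (65.016,146.528) → (49.019,146.528) → (49.019,166.694) (closed)

[2] `<path>` rectangle, #ff00ff→cut S900 F764: (73.289,270.147) → (149.540,270.147) → (149.540,134.258) → (73.289,134.258) → (73.289,270.147) (closed)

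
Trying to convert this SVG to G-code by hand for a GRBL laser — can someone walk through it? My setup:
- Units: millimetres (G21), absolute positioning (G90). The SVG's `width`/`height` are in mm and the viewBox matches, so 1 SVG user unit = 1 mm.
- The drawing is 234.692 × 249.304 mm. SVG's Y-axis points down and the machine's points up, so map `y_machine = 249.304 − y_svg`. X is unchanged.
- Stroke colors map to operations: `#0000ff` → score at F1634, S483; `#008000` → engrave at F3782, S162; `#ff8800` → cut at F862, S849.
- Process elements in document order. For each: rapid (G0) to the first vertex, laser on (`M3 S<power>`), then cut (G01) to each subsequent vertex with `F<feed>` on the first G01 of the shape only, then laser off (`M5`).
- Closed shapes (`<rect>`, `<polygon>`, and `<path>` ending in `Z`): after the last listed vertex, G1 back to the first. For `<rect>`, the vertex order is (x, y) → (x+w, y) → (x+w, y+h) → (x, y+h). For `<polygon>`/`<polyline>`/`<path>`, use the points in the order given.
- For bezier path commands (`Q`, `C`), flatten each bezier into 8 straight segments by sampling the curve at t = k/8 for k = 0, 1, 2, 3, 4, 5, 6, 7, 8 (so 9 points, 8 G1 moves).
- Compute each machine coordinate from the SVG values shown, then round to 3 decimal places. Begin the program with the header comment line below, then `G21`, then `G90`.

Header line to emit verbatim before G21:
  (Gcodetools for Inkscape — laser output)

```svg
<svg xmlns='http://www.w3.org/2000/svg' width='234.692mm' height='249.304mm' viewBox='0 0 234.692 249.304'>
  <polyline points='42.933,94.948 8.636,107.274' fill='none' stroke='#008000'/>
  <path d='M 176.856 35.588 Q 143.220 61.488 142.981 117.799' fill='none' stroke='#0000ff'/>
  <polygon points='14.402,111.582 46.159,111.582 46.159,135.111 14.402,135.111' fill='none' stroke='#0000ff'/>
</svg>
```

Since the viewBox matches the mm dimensions, user units are millimetres directly. The only transform is the Y-flip y_m = 249.304 − y_svg.

Shape 1 is a line segment drawn with `<polyline>`. Its stroke #008000 means engrave at S162, F3782. After flipping Y the toolpath is (42.933,154.356) → (8.636,142.030).

Shape 2 is a quadratic bezier drawn with `<path>`. Its stroke #0000ff means score at S483, F1634. After flipping Y the toolpath is (176.856,213.716) → (168.969,206.766) → (162.125,198.865) → (156.325,190.014) → (151.569,180.213) → (147.857,169.462) → (145.188,157.760) → (143.563,145.108) → (142.981,131.505).

Shape 3 is a rectangle drawn with `<polygon>`. Its stroke #0000ff means score at S483, F1634. After flipping Y the toolpath is (14.402,137.722) → (46.159,137.722) → (46.159,114.193) → (14.402,114.193) → (14.402,137.722), returning to the start.

(Gcodetools for Inkscape — laser output)
G21
G90
G0 X42.933 Y154.356
M3 S162
G01 X8.636 Y142.030 F3782
M5
G0 X176.856 Y213.716
M3 S483
G01 X168.969 Y206.766 F1634
G01 X162.125 Y198.865
G01 X156.325 Y190.014
G01 X151.569 Y180.213
G01 X147.857 Y169.462
G01 X145.188 Y157.760
G01 X143.563 Y145.108
G01 X142.981 Y131.505
M5
G0 X14.402 Y137.722
M3 S483
G01 X46.159 Y137.722 F1634
G01 X46.159 Y114.193
G01 X14.402 Y114.193
G01 X14.402 Y137.722
M5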